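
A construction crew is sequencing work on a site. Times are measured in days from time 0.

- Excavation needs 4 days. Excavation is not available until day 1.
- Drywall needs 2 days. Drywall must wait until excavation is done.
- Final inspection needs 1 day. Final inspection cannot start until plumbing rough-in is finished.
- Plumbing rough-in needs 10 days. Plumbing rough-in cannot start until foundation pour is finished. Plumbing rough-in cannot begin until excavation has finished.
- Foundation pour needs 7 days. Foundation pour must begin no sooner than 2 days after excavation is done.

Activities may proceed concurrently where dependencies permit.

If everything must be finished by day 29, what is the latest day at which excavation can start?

Final inspection has no dependents, so it just needs to finish by day 29. Starting by 29 − 1 = day 28 achieves that.
Plumbing rough-in has to be done before final inspection (must start by day 28). That means finishing by day 28, i.e. starting by 28 − 10 = day 18.
Foundation pour feeds into plumbing rough-in (must start by day 18); so foundation pour must finish by day 18 and therefore start by day 11.
To finish by day 29, drywall (duration 2) must start no later than day 27.
Excavation has several dependents: foundation pour (must start by day 11, minus 2-day gap → day 9); plumbing rough-in (must start by day 18); drywall (must start by day 27). The earliest of those limits is day 9, so excavation must start by 9 − 4 = day 5.

5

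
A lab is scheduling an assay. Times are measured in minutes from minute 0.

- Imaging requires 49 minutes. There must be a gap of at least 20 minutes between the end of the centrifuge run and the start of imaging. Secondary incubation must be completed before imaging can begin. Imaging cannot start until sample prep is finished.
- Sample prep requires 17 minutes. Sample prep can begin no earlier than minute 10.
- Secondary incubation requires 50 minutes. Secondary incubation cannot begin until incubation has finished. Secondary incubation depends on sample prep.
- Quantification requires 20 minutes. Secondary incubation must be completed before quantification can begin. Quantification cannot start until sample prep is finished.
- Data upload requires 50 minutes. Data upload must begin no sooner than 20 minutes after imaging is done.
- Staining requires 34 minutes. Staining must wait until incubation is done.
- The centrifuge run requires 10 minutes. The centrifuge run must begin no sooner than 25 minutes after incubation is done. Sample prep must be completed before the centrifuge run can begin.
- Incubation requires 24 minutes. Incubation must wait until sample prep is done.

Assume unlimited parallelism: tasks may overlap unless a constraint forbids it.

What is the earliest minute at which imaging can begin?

Sample prep cannot begin until its own release at minute 10. It runs from minute 10 to 10 + 17 = minute 27.
Incubation cannot begin until sample prep (finishes minute 27). It runs from minute 27 to 27 + 24 = minute 51.
Secondary incubation needs all of incubation (finishes minute 51); sample prep (finishes minute 27). That puts its earliest start at minute 51; it finishes at 51 + 50 = minute 101.
The centrifuge run cannot start until incubation (finishes minute 51, plus 25-minute gap → minute 76); sample prep (finishes minute 27). The controlling bound is minute 76, so the centrifuge run finishes at 76 + 10 = minute 86.
Imaging waits on the centrifuge run (finishes minute 86, plus 20-minute gap → minute 106); secondary incubation (finishes minute 101); sample prep (finishes minute 27). The latest of these is minute 106, which is the earliest imaging can start.

106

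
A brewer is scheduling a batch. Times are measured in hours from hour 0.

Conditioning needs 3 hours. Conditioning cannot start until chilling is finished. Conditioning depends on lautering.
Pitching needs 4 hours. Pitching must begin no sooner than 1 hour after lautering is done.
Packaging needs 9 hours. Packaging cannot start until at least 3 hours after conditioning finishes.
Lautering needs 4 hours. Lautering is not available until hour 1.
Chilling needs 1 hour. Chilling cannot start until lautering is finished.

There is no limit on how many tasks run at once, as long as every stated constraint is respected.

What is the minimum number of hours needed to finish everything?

21

Lautering cannot begin until its own release at hour 1. It runs from hour 1 to 1 + 4 = hour 5.
Pitching cannot begin until lautering (finishes hour 5, plus 1-hour gap → hour 6). It runs from hour 6 to 6 + 4 = hour 10.
Chilling cannot begin until lautering (finishes hour 5). It runs from hour 5 to 5 + 1 = hour 6.
Conditioning needs all of chilling (finishes hour 6); lautering (finishes hour 5). That puts its earliest start at hour 6; it finishes at 6 + 3 = hour 9.
Packaging waits on conditioning (finishes hour 9, plus 3-hour gap → hour 12), so it starts at hour 12 and finishes at 12 + 9 = hour 21.
All tasks are finished once the last one completes. Finish times: Lautering at 5, Chilling at 6, Pitching at 10, Conditioning at 9, Packaging at 21. The latest is hour 21.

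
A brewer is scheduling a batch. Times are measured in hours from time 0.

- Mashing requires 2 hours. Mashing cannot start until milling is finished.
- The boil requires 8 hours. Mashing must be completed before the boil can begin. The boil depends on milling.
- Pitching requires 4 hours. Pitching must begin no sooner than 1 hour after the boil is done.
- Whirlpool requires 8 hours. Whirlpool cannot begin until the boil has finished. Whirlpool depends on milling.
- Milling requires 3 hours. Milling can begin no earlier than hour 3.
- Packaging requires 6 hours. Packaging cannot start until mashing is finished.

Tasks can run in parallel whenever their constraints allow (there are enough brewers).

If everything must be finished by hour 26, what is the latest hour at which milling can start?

5

Whirlpool has no dependents, so it just needs to finish by hour 26. Starting by 26 − 8 = hour 18 achieves that.
Pitching has no dependents, so it just needs to finish by hour 26. Starting by 26 − 4 = hour 22 achieves that.
The boil has several dependents: whirlpool (must start by hour 18); pitching (must start by hour 22, minus 1-hour gap → hour 21). The earliest of those limits is hour 18, so the boil must start by 18 − 8 = hour 10.
Nothing follows packaging; the deadline of hour 26 is its only limit. It must start by 26 − 6 = hour 20.
For mashing: the boil (must start by hour 10); packaging (must start by hour 20). The most restrictive is hour 10; with a 2-hour duration, mashing must start by hour 8.
Milling must finish in time for mashing (must start by hour 8); the boil (must start by hour 10); whirlpool (must start by hour 18). The tightest is hour 8, so milling must start by 8 − 3 = hour 5.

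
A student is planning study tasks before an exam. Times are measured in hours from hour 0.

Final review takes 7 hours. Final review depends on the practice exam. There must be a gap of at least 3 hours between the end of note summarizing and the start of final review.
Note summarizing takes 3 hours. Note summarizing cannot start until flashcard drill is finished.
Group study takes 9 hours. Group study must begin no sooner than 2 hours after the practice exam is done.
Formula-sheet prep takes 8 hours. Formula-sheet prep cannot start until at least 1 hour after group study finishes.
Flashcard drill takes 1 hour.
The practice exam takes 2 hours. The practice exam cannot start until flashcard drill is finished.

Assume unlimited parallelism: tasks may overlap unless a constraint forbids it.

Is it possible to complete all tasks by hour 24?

Flashcard drill has no prerequisites, so it starts at hour 0 and finishes at hour 1.
Note summarizing cannot begin until flashcard drill (finishes hour 1). It runs from hour 1 to 1 + 3 = hour 4.
After flashcard drill (finishes hour 1), the practice exam can start at hour 1 and finishes at hour 3.
Final review needs all of the practice exam (finishes hour 3); note summarizing (finishes hour 4, plus 3-hour gap → hour 7). That puts its earliest start at hour 7; it finishes at 7 + 7 = hour 14.
After the practice exam (finishes hour 3, plus 2-hour gap → hour 5), group study can start at hour 5 and finishes at hour 14.
Formula-sheet prep waits on group study (finishes hour 14, plus 1-hour gap → hour 15), so it starts at hour 15 and finishes at 15 + 8 = hour 23.
Every task is finished by hour 23, which is no later than the deadline of 24, so the schedule is feasible.

Yes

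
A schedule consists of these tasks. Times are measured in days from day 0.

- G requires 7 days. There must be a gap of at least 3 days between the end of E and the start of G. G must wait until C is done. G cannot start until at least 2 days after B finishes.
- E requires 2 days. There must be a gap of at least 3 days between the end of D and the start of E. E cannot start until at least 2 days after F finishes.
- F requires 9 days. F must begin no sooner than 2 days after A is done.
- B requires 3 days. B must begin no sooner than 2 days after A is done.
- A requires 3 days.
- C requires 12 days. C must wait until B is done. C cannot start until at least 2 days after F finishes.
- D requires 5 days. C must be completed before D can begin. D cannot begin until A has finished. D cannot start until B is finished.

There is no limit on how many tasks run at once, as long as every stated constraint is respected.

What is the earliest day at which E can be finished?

A can start immediately at day 0; it finishes at day 3.
F cannot begin until A (finishes day 3, plus 2-day gap → day 5). It runs from day 5 to 5 + 9 = day 14.
B cannot begin until A (finishes day 3, plus 2-day gap → day 5). It runs from day 5 to 5 + 3 = day 8.
C needs all of B (finishes day 8); F (finishes day 14, plus 2-day gap → day 16). That puts its earliest start at day 16; it finishes at 16 + 12 = day 28.
D cannot start until C (finishes day 28); A (finishes day 3); B (finishes day 8). The controlling bound is day 28, so D finishes at 28 + 5 = day 33.
E has to wait for D (finishes day 33, plus 3-day gap → day 36); F (finishes day 14, plus 2-day gap → day 16). The latest of these is day 36, so E runs day 36 to 36 + 2 = day 38.

38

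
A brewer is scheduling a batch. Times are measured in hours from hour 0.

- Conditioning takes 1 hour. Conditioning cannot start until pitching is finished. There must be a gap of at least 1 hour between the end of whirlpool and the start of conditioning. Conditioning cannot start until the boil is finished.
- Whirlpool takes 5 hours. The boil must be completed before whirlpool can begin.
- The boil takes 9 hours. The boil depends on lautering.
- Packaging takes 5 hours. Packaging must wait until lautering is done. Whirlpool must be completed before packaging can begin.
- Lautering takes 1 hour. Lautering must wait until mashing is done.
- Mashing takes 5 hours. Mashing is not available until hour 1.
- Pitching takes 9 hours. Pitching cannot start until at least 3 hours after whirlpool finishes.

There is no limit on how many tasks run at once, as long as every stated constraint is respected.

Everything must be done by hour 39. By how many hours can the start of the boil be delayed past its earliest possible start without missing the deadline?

After its own release at hour 1, mashing can start at hour 1 and finishes at hour 6.
Lautering waits on mashing (finishes hour 6), so it starts at hour 6 and finishes at 6 + 1 = hour 7.
The boil cannot begin until lautering (finishes hour 7). It runs from hour 7 to 7 + 9 = hour 16.

Working backward from the deadline:
Conditioning has no dependents, so it just needs to finish by hour 39. Starting by 39 − 1 = hour 38 achieves that.
Pitching feeds into conditioning (must start by hour 38); so pitching must finish by hour 38 and therefore start by hour 29.
Packaging has no dependents, so it just needs to finish by hour 39. Starting by 39 − 5 = hour 34 achieves that.
Whirlpool must finish in time for pitching (must start by hour 29, minus 3-hour gap → hour 26); conditioning (must start by hour 38, minus 1-hour gap → hour 37); packaging (must start by hour 34). The tightest is hour 26, so whirlpool must start by 26 − 5 = hour 21.
The boil must finish in time for whirlpool (must start by hour 21); conditioning (must start by hour 38). The tightest is hour 21, so the boil must start by 21 − 9 = hour 12.
So the boil can start as early as hour 7 and as late as hour 12, giving 12 − 7 = 5 hours of slack.

5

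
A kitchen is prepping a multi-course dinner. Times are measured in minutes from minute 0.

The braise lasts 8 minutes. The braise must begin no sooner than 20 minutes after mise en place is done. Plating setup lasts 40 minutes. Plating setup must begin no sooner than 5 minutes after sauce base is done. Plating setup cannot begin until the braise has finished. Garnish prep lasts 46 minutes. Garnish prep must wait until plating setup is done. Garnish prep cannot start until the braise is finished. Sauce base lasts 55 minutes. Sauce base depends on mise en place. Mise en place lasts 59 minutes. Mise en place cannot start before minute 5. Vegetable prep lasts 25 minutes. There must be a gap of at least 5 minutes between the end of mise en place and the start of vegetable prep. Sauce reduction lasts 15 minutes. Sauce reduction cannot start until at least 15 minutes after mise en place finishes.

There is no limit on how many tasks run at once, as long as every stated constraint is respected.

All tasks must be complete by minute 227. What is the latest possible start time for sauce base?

81

To finish by minute 227, garnish prep (duration 46) must start no later than minute 181.
Since garnish prep (must start by minute 181) depends on it, plating setup must finish by minute 181. Backing off its 40-minute duration gives a latest start of minute 141.
Sauce base must finish before plating setup (must start by minute 141, minus 5-minute gap → minute 136). With a 55-minute duration, sauce base must start by 136 − 55 = minute 81.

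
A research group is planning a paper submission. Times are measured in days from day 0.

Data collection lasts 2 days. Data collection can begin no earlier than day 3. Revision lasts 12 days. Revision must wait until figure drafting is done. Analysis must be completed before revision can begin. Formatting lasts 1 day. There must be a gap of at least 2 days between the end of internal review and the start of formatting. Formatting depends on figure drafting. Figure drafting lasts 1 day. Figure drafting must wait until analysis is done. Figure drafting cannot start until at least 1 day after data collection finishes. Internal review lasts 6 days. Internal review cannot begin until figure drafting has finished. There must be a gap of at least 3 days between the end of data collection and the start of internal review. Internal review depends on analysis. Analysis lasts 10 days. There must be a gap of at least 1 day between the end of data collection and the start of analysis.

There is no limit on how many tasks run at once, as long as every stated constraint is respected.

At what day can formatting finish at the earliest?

26

After its own release at day 3, data collection can start at day 3 and finishes at day 5.
Analysis cannot begin until data collection (finishes day 5, plus 1-day gap → day 6). It runs from day 6 to 6 + 10 = day 16.
Figure drafting cannot start until analysis (finishes day 16); data collection (finishes day 5, plus 1-day gap → day 6). The controlling bound is day 16, so figure drafting finishes at 16 + 1 = day 17.
Internal review needs all of figure drafting (finishes day 17); data collection (finishes day 5, plus 3-day gap → day 8); analysis (finishes day 16). That puts its earliest start at day 17; it finishes at 17 + 6 = day 23.
Formatting needs all of internal review (finishes day 23, plus 2-day gap → day 25); figure drafting (finishes day 17). That puts its earliest start at day 25; it finishes at 25 + 1 = day 26.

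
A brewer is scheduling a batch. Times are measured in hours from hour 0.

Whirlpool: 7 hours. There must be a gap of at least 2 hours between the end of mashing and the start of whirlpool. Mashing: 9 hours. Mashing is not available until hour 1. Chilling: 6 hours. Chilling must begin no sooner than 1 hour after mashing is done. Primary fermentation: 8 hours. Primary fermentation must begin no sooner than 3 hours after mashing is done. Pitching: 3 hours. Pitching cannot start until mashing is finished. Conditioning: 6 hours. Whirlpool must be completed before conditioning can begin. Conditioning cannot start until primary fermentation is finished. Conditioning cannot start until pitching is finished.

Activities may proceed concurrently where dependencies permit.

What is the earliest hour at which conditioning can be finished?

Mashing waits on its own release at hour 1, so it starts at hour 1 and finishes at 1 + 9 = hour 10.
After mashing (finishes hour 10, plus 3-hour gap → hour 13), primary fermentation can start at hour 13 and finishes at hour 21.
Pitching cannot begin until mashing (finishes hour 10). It runs from hour 10 to 10 + 3 = hour 13.
Whirlpool cannot begin until mashing (finishes hour 10, plus 2-hour gap → hour 12). It runs from hour 12 to 12 + 7 = hour 19.
Conditioning needs all of whirlpool (finishes hour 19); primary fermentation (finishes hour 21); pitching (finishes hour 13). That puts its earliest start at hour 21; it finishes at 21 + 6 = hour 27.

27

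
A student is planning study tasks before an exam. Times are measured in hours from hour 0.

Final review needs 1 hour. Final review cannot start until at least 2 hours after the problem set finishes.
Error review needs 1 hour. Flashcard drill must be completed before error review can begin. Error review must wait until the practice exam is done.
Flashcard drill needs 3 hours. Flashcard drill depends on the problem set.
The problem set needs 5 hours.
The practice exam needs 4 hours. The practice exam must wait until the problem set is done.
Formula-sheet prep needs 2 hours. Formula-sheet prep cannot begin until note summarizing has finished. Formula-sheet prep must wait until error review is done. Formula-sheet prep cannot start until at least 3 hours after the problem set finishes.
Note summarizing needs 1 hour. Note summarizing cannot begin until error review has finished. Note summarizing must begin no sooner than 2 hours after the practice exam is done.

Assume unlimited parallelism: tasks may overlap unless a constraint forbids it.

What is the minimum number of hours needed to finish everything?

The problem set has no prerequisites, so it starts at hour 0 and finishes at hour 5.
Final review cannot begin until the problem set (finishes hour 5, plus 2-hour gap → hour 7). It runs from hour 7 to 7 + 1 = hour 8.
The practice exam waits on the problem set (finishes hour 5), so it starts at hour 5 and finishes at 5 + 4 = hour 9.
Flashcard drill cannot begin until the problem set (finishes hour 5). It runs from hour 5 to 5 + 3 = hour 8.
Error review cannot start until flashcard drill (finishes hour 8); the practice exam (finishes hour 9). The controlling bound is hour 9, so error review finishes at 9 + 1 = hour 10.
For note summarizing: error review (finishes hour 10); the practice exam (finishes hour 9, plus 2-hour gap → hour 11). Taking the maximum gives a start of hour 11, and it finishes at 11 + 1 = hour 12.
Formula-sheet prep cannot start until note summarizing (finishes hour 12); error review (finishes hour 10); the problem set (finishes hour 5, plus 3-hour gap → hour 8). The controlling bound is hour 12, so formula-sheet prep finishes at 12 + 2 = hour 14.
All tasks are finished once the last one completes. Finish times: The problem set at 5, Flashcard drill at 8, The practice exam at 9, Error review at 10, Note summarizing at 12, Formula-sheet prep at 14, Final review at 8. The latest is hour 14.

14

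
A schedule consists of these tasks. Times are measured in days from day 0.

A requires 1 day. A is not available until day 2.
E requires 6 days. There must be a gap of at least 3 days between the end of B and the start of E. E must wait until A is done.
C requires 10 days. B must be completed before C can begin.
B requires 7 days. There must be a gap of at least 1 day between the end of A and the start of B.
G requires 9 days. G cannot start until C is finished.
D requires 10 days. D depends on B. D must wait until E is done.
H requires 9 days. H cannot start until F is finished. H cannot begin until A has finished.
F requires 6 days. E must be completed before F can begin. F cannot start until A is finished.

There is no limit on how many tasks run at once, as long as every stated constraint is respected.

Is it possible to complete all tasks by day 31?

A cannot begin until its own release at day 2. It runs from day 2 to 2 + 1 = day 3.
After A (finishes day 3, plus 1-day gap → day 4), B can start at day 4 and finishes at day 11.
For E: B (finishes day 11, plus 3-day gap → day 14); A (finishes day 3). Taking the maximum gives a start of day 14, and it finishes at 14 + 6 = day 20.
F cannot start until E (finishes day 20); A (finishes day 3). The controlling bound is day 20, so F finishes at 20 + 6 = day 26.
H has to wait for F (finishes day 26); A (finishes day 3). The latest of these is day 26, so H runs day 26 to 26 + 9 = day 35.
For D: B (finishes day 11); E (finishes day 20). Taking the maximum gives a start of day 20, and it finishes at 20 + 10 = day 30.
After B (finishes day 11), C can start at day 11 and finishes at day 21.
G cannot begin until C (finishes day 21). It runs from day 21 to 21 + 9 = day 30.
The earliest everything can be done is day 35, which is after the deadline of 31, so it is not possible.

No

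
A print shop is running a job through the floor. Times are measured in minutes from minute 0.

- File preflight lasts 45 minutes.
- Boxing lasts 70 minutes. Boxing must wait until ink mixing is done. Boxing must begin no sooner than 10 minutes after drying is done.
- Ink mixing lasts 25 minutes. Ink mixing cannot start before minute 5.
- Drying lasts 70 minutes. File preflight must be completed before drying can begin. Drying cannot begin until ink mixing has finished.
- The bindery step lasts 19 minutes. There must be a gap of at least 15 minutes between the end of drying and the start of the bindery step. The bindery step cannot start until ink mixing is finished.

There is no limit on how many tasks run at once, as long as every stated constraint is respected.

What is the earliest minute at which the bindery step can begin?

130

Ink mixing waits on its own release at minute 5, so it starts at minute 5 and finishes at 5 + 25 = minute 30.
File preflight has no prerequisites, so it starts at minute 0 and finishes at minute 45.
Drying needs all of file preflight (finishes minute 45); ink mixing (finishes minute 30). That puts its earliest start at minute 45; it finishes at 45 + 70 = minute 115.
The bindery step waits on drying (finishes minute 115, plus 15-minute gap → minute 130); ink mixing (finishes minute 30). The latest of these is minute 130, which is the earliest the bindery step can start.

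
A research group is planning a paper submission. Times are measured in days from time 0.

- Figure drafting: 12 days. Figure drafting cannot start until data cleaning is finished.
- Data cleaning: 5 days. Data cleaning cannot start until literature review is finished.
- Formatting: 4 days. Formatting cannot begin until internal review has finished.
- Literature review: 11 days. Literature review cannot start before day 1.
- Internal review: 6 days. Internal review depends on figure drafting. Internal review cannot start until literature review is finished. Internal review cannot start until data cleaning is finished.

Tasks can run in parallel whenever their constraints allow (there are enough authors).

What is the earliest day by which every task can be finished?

Literature review cannot begin until its own release at day 1. It runs from day 1 to 1 + 11 = day 12.
Data cleaning waits on literature review (finishes day 12), so it starts at day 12 and finishes at 12 + 5 = day 17.
Figure drafting waits on data cleaning (finishes day 17), so it starts at day 17 and finishes at 17 + 12 = day 29.
Internal review cannot start until figure drafting (finishes day 29); literature review (finishes day 12); data cleaning (finishes day 17). The controlling bound is day 29, so internal review finishes at 29 + 6 = day 35.
After internal review (finishes day 35), formatting can start at day 35 and finishes at day 39.
All tasks are finished once the last one completes. Finish times: Literature review at 12, Data cleaning at 17, Figure drafting at 29, Internal review at 35, Formatting at 39. The latest is day 39.

39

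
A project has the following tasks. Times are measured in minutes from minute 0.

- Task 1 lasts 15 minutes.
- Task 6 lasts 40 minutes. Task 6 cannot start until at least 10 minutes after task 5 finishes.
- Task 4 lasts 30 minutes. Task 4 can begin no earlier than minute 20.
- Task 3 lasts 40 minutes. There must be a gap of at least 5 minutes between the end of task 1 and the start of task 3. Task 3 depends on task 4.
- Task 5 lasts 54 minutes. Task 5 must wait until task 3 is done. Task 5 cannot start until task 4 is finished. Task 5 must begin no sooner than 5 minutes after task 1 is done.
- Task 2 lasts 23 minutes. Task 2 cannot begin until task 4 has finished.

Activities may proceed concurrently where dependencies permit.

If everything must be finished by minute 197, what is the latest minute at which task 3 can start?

Nothing follows task 6; the deadline of minute 197 is its only limit. It must start by 197 − 40 = minute 157.
Task 5 must finish before task 6 (must start by minute 157, minus 10-minute gap → minute 147). With a 54-minute duration, task 5 must start by 147 − 54 = minute 93.
Since task 5 (must start by minute 93) depends on it, task 3 must finish by minute 93. Backing off its 40-minute duration gives a latest start of minute 53.

53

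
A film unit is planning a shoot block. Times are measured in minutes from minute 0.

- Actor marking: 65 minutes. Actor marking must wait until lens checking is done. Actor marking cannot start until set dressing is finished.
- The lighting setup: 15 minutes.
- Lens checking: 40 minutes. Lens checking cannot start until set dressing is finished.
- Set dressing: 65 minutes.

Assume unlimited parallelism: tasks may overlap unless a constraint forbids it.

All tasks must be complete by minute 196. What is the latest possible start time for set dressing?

Actor marking must finish by minute 196; it takes 65 minutes, so it must start by 196 − 65 = minute 131.
Lens checking must finish before actor marking (must start by minute 131). With a 40-minute duration, lens checking must start by 131 − 40 = minute 91.
For set dressing: lens checking (must start by minute 91); actor marking (must start by minute 131). The most restrictive is minute 91; with a 65-minute duration, set dressing must start by minute 26.

26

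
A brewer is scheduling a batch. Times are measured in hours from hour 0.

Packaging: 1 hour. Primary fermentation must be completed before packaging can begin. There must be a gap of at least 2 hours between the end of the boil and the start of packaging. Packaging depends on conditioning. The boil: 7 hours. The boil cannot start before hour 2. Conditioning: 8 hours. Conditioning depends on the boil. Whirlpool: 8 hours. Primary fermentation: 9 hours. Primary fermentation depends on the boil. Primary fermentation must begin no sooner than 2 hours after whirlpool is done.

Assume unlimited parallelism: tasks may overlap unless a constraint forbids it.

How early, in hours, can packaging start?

Nothing blocks whirlpool, so it runs from hour 0 to hour 8.
After its own release at hour 2, the boil can start at hour 2 and finishes at hour 9.
Conditioning waits on the boil (finishes hour 9), so it starts at hour 9 and finishes at 9 + 8 = hour 17.
Primary fermentation has to wait for the boil (finishes hour 9); whirlpool (finishes hour 8, plus 2-hour gap → hour 10). The latest of these is hour 10, so primary fermentation runs hour 10 to 10 + 9 = hour 19.
Packaging waits on primary fermentation (finishes hour 19); the boil (finishes hour 9, plus 2-hour gap → hour 11); conditioning (finishes hour 17). The latest of these is hour 19, which is the earliest packaging can start.

19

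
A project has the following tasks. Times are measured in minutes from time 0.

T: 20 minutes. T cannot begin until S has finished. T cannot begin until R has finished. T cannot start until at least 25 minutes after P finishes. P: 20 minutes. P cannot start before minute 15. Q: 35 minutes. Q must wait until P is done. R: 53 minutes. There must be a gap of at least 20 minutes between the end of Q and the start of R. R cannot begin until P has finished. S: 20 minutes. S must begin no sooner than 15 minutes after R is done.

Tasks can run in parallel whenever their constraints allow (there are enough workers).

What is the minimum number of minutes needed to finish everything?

198

After its own release at minute 15, P can start at minute 15 and finishes at minute 35.
After P (finishes minute 35), Q can start at minute 35 and finishes at minute 70.
R needs all of Q (finishes minute 70, plus 20-minute gap → minute 90); P (finishes minute 35). That puts its earliest start at minute 90; it finishes at 90 + 53 = minute 143.
After R (finishes minute 143, plus 15-minute gap → minute 158), S can start at minute 158 and finishes at minute 178.
For T: S (finishes minute 178); R (finishes minute 143); P (finishes minute 35, plus 25-minute gap → minute 60). Taking the maximum gives a start of minute 178, and it finishes at 178 + 20 = minute 198.
All tasks are finished once the last one completes. Finish times: P at 35, Q at 70, R at 143, S at 178, T at 198. The latest is minute 198.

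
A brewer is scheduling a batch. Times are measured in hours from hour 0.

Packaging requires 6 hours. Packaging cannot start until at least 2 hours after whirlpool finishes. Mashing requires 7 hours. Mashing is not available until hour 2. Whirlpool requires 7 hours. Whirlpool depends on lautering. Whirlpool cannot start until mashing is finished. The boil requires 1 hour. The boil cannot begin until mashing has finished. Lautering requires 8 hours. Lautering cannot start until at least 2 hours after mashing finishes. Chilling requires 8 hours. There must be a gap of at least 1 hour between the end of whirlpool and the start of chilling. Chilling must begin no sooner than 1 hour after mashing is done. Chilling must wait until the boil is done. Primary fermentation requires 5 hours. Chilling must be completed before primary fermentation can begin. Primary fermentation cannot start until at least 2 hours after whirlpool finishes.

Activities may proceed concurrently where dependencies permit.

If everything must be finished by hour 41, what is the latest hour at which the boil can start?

27

Nothing follows primary fermentation; the deadline of hour 41 is its only limit. It must start by 41 − 5 = hour 36.
Chilling has to be done before primary fermentation (must start by hour 36). That means finishing by hour 36, i.e. starting by 36 − 8 = hour 28.
The boil has to be done before chilling (must start by hour 28). That means finishing by hour 28, i.e. starting by 28 − 1 = hour 27.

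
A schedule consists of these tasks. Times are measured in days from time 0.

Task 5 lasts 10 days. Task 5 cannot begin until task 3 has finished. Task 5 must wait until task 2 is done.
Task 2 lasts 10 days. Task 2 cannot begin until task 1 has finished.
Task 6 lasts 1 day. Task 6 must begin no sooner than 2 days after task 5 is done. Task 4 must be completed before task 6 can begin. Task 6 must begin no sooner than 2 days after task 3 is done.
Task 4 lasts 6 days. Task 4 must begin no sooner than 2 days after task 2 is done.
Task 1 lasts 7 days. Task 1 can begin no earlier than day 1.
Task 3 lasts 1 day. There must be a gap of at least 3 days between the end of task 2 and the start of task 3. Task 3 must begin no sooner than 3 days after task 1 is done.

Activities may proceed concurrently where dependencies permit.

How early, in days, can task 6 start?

34

Task 1 cannot begin until its own release at day 1. It runs from day 1 to 1 + 7 = day 8.
Task 2 cannot begin until task 1 (finishes day 8). It runs from day 8 to 8 + 10 = day 18.
Task 4 waits on task 2 (finishes day 18, plus 2-day gap → day 20), so it starts at day 20 and finishes at 20 + 6 = day 26.
For task 3: task 2 (finishes day 18, plus 3-day gap → day 21); task 1 (finishes day 8, plus 3-day gap → day 11). Taking the maximum gives a start of day 21, and it finishes at 21 + 1 = day 22.
Task 5 needs all of task 3 (finishes day 22); task 2 (finishes day 18). That puts its earliest start at day 22; it finishes at 22 + 10 = day 32.
Task 6 waits on task 5 (finishes day 32, plus 2-day gap → day 34); task 4 (finishes day 26); task 3 (finishes day 22, plus 2-day gap → day 24). The latest of these is day 34, which is the earliest task 6 can start.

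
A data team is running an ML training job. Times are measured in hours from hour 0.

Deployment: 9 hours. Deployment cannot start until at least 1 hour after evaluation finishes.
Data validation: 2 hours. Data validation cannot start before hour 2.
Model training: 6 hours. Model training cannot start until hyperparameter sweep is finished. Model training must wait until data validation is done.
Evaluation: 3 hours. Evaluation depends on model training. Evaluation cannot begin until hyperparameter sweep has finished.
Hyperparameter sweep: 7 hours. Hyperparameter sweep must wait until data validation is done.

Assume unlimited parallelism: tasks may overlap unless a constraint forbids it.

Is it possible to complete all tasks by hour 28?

No

After its own release at hour 2, data validation can start at hour 2 and finishes at hour 4.
Hyperparameter sweep waits on data validation (finishes hour 4), so it starts at hour 4 and finishes at 4 + 7 = hour 11.
For model training: hyperparameter sweep (finishes hour 11); data validation (finishes hour 4). Taking the maximum gives a start of hour 11, and it finishes at 11 + 6 = hour 17.
Evaluation needs all of model training (finishes hour 17); hyperparameter sweep (finishes hour 11). That puts its earliest start at hour 17; it finishes at 17 + 3 = hour 20.
Deployment cannot begin until evaluation (finishes hour 20, plus 1-hour gap → hour 21). It runs from hour 21 to 21 + 9 = hour 30.
The earliest everything can be done is hour 30, which is after the deadline of 28, so it is not possible.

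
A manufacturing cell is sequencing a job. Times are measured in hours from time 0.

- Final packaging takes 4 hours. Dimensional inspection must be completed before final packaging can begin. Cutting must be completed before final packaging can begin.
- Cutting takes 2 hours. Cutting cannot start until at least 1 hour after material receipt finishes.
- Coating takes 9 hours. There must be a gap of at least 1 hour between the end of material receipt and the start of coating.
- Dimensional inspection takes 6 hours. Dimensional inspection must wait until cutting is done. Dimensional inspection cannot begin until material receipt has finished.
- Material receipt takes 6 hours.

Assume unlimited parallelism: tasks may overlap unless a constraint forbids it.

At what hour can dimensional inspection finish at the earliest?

Material receipt can start immediately at hour 0; it finishes at hour 6.
Cutting cannot begin until material receipt (finishes hour 6, plus 1-hour gap → hour 7). It runs from hour 7 to 7 + 2 = hour 9.
Dimensional inspection has to wait for cutting (finishes hour 9); material receipt (finishes hour 6). The latest of these is hour 9, so dimensional inspection runs hour 9 to 9 + 6 = hour 15.

15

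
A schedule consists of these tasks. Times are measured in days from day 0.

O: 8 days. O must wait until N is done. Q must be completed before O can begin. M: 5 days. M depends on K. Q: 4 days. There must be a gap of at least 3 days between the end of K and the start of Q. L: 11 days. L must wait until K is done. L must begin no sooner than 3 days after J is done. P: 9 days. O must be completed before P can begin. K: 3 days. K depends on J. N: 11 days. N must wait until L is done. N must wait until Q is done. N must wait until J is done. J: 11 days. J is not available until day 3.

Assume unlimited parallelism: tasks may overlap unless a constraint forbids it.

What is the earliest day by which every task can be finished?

J waits on its own release at day 3, so it starts at day 3 and finishes at 3 + 11 = day 14.
K cannot begin until J (finishes day 14). It runs from day 14 to 14 + 3 = day 17.
After K (finishes day 17, plus 3-day gap → day 20), Q can start at day 20 and finishes at day 24.
After K (finishes day 17), M can start at day 17 and finishes at day 22.
For L: K (finishes day 17); J (finishes day 14, plus 3-day gap → day 17). Taking the maximum gives a start of day 17, and it finishes at 17 + 11 = day 28.
For N: L (finishes day 28); Q (finishes day 24); J (finishes day 14). Taking the maximum gives a start of day 28, and it finishes at 28 + 11 = day 39.
O needs all of N (finishes day 39); Q (finishes day 24). That puts its earliest start at day 39; it finishes at 39 + 8 = day 47.
P cannot begin until O (finishes day 47). It runs from day 47 to 47 + 9 = day 56.
All tasks are finished once the last one completes. Finish times: J at 14, K at 17, L at 28, M at 22, N at 39, O at 47, P at 56, Q at 24. The latest is day 56.

56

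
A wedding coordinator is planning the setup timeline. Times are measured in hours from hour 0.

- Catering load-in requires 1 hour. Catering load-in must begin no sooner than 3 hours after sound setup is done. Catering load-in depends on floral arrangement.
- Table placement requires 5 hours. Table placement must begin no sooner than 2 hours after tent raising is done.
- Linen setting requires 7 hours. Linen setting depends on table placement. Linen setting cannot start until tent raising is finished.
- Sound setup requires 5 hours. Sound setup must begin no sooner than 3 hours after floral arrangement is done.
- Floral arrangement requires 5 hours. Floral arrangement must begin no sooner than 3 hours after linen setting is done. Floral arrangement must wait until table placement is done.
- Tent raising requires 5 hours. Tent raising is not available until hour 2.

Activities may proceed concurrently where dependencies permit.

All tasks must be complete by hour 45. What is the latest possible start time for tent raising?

Nothing follows catering load-in; the deadline of hour 45 is its only limit. It must start by 45 − 1 = hour 44.
Since catering load-in (must start by hour 44, minus 3-hour gap → hour 41) depends on it, sound setup must finish by hour 41. Backing off its 5-hour duration gives a latest start of hour 36.
Floral arrangement feeds sound setup (must start by hour 36, minus 3-hour gap → hour 33); catering load-in (must start by hour 44). Taking the minimum, floral arrangement must finish by hour 33 and start by 33 − 5 = hour 28.
Since floral arrangement (must start by hour 28, minus 3-hour gap → hour 25) depends on it, linen setting must finish by hour 25. Backing off its 7-hour duration gives a latest start of hour 18.
For table placement: linen setting (must start by hour 18); floral arrangement (must start by hour 28). The most restrictive is hour 18; with a 5-hour duration, table placement must start by hour 13.
For tent raising: table placement (must start by hour 13, minus 2-hour gap → hour 11); linen setting (must start by hour 18). The most restrictive is hour 11; with a 5-hour duration, tent raising must start by hour 6.

6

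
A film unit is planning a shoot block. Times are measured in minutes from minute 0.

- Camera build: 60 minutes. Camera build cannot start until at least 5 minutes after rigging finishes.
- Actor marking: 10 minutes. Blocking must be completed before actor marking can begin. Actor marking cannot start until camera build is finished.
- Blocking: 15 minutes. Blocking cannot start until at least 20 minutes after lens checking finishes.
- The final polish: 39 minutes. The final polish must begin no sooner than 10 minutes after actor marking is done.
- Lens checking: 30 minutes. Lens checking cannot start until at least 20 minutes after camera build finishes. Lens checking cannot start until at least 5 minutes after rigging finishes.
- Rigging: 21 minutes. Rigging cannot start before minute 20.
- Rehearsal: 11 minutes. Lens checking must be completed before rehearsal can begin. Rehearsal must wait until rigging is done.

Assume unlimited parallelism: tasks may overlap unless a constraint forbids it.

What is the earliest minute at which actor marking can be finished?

After its own release at minute 20, rigging can start at minute 20 and finishes at minute 41.
Camera build cannot begin until rigging (finishes minute 41, plus 5-minute gap → minute 46). It runs from minute 46 to 46 + 60 = minute 106.
Lens checking has to wait for camera build (finishes minute 106, plus 20-minute gap → minute 126); rigging (finishes minute 41, plus 5-minute gap → minute 46). The latest of these is minute 126, so lens checking runs minute 126 to 126 + 30 = minute 156.
Blocking waits on lens checking (finishes minute 156, plus 20-minute gap → minute 176), so it starts at minute 176 and finishes at 176 + 15 = minute 191.
Actor marking needs all of blocking (finishes minute 191); camera build (finishes minute 106). That puts its earliest start at minute 191; it finishes at 191 + 10 = minute 201.

201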